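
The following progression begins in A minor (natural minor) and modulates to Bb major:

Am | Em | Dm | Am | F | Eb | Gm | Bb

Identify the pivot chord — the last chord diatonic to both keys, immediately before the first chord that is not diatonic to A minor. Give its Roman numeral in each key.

Chords diatonic to A minor: Am, Bdim, C, Dm, Em, F, G.
Reading the progression, the first chord not in that set is Eb, so the modulation leaves A minor there.
The chord immediately before Eb is F, which is diatonic to both keys: VI in A minor and V in Bb major.

F — VI in A minor, V in Bb major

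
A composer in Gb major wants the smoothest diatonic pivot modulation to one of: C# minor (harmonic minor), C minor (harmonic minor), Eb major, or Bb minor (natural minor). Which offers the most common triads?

Triads of Gb major: Gb major (I), Ab minor (ii), Bb minor (iii), Cb major (IV), Db major (V), Eb minor (vi), F diminished (vii°).
C# minor (harmonic minor) shares 0: none.
C minor (harmonic minor) shares 0: none.
Eb major shares 0: none.
Bb minor (natural minor) shares 4: Gb, Bbm, Db, Ebm.
The most common triads (4) are shared with Bb minor.

Bb minor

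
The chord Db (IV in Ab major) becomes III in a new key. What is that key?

The numeral III denotes a major triad on scale degree 3. With Db on degree 3, the tonic of the new key is Bb.
Degree 3 carries a major triad in natural-minor keys, so the destination is Bb minor.
Check: the diatonic triads of Bb minor (natural minor) are Bbm (i), Cdim (ii°), Db (III), Ebm (iv), Fm (v), Gb (VI), Ab (VII) — Db is indeed III.

Bb minor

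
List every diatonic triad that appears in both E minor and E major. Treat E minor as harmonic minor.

Triads in E minor (harmonic minor): Em (i), F♯dim (ii°), Gaug (III+), Am (iv), B (V), C (VI), D♯dim (vii°).
Triads in E major: E (I), F♯m (ii), G♯m (iii), A (IV), B (V), C♯m (vi), D♯dim (vii°).
Shared triads with their functions: B (V in E minor, V in E major); D♯dim (vii° in E minor, vii° in E major).

B, D♯dim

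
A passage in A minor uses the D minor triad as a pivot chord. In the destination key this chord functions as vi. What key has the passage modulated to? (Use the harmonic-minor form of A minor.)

F major

The numeral vi denotes a minor triad on scale degree 6. With D on degree 6, the tonic of the new key is F.
Degree 6 carries a minor triad in major keys, so the destination is F major.
Check: the diatonic triads of F major are F (I), Gm (ii), Am (iii), B♭ (IV), C (V), Dm (vi), Edim (vii°) — D minor is indeed vi.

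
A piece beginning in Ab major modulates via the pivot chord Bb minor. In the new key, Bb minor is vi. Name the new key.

The numeral vi denotes a minor triad on scale degree 6. With Bb on degree 6, the tonic of the new key is Db.
Degree 6 carries a minor triad in major keys, so the destination is Db major.
Check: the diatonic triads of Db major are Db (I), Ebm (ii), Fm (iii), Gb (IV), Ab (V), Bbm (vi), Cdim (vii°) — Bb minor is indeed vi.

Db major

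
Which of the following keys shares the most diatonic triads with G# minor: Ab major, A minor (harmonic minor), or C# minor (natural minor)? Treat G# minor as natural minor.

C# minor

Triads of G# minor (natural minor): G#m (i), A#dim (ii°), B (III), C#m (iv), D#m (v), E (VI), F# (VII).
Ab major shares 0: none.
A minor (harmonic minor) shares 1: E.
C# minor (natural minor) shares 4: G#m, B, C#m, E.
The most common triads (4) are shared with C# minor.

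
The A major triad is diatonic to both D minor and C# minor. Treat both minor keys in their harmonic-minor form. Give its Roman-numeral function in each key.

V in D minor; VI in C# minor

The scale of D minor (harmonic minor) is D E F G A Bb C#; A is degree 5, and the triad built there (A-C#-E) is major, so it is V.
The scale of C# minor (harmonic minor) is C# D# E F# G# A B#; A is degree 6, and the triad built there (A-C#-E) is major, so it is VI.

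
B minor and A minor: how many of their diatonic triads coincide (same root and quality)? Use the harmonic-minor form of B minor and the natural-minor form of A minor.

Diatonic triads of B minor (harmonic minor): Bm (i), C#dim (ii°), Daug (III+), Em (iv), F# (V), G (VI), A#dim (vii°).
Diatonic triads of A minor (natural minor): Am (i), Bdim (ii°), C (III), Dm (iv), Em (v), F (VI), G (VII).
Matching root and quality in both lists: Em, G.
That gives 2 common triads.

2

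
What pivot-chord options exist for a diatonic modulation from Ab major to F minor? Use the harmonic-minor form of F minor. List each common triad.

Triads in Ab major: Ab (I), Bbm (ii), Cm (iii), Db (IV), Eb (V), Fm (vi), Gdim (vii°).
Triads in F minor (harmonic minor): Fm (i), Gdim (ii°), Abaug (III+), Bbm (iv), C (V), Db (VI), Edim (vii°).
Shared triads with their functions: Bbm (ii in Ab major, iv in F minor); Db (IV in Ab major, VI in F minor); Fm (vi in Ab major, i in F minor); Gdim (vii° in Ab major, ii° in F minor).

Bbm, Db, Fm, Gdim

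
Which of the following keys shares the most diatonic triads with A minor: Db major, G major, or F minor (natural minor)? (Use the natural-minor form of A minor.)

G major

Triads of A minor (natural minor): Am (i), Bdim (ii°), C (III), Dm (iv), Em (v), F (VI), G (VII).
Db major shares 0: none.
G major shares 4: Am, C, Em, G.
F minor (natural minor) shares 0: none.
The most common triads (4) are shared with G major.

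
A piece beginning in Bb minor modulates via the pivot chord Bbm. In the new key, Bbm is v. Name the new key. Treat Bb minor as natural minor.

Eb minor

The numeral v denotes a minor triad on scale degree 5. With Bb on degree 5, the tonic of the new key is Eb.
Degree 5 carries a minor triad in natural-minor keys, so the destination is Eb minor.
Check: the diatonic triads of Eb minor (natural minor) are Ebm (i), Fdim (ii°), Gb (III), Abm (iv), Bbm (v), Cb (VI), Db (VII) — Bbm is indeed v.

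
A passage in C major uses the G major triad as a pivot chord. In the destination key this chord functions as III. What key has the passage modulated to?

The numeral III denotes a major triad on scale degree 3. With G on degree 3, the tonic of the new key is E.
Degree 3 carries a major triad in natural-minor keys, so the destination is E minor.
Check: the diatonic triads of E minor (natural minor) are Em (i), F♯dim (ii°), G (III), Am (iv), Bm (v), C (VI), D (VII) — G major is indeed III.

E minor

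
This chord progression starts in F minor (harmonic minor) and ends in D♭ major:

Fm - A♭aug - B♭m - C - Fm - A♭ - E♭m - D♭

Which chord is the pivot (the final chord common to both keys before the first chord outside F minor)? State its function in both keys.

Chords diatonic to F minor: Fm, Gdim, A♭aug, B♭m, C, D♭, Edim.
Reading the progression, the first chord not in that set is A♭, so the modulation leaves F minor there.
The chord immediately before A♭ is Fm, which is diatonic to both keys: i in F minor and iii in D♭ major.

Fm — i in F minor, iii in D♭ major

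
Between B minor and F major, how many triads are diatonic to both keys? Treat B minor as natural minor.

Diatonic triads of B minor (natural minor): B minor (i), C# diminished (ii°), D major (III), E minor (iv), F# minor (v), G major (VI), A major (VII).
Diatonic triads of F major: F major (I), G minor (ii), A minor (iii), Bb major (IV), C major (V), D minor (vi), E diminished (vii°).
No triad has the same root and quality in both keys.

0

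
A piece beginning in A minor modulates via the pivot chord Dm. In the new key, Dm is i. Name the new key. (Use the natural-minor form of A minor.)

The numeral i denotes a minor triad on scale degree 1. With D on degree 1, the tonic of the new key is D.
Degree 1 carries a minor triad in minor keys, so the destination is D minor.
Check: the diatonic triads of D minor (natural minor) are Dm (i), Edim (ii°), F (III), Gm (iv), Am (v), Bb (VI), C (VII) — Dm is indeed i.

D minor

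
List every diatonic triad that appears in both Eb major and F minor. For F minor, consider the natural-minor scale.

Eb, Fm, Ab, Cm

Triads in Eb major: Eb (I), Fm (ii), Gm (iii), Ab (IV), Bb (V), Cm (vi), Ddim (vii°).
Triads in F minor (natural minor): Fm (i), Gdim (ii°), Ab (III), Bbm (iv), Cm (v), Db (VI), Eb (VII).
Shared triads with their functions: Eb (I in Eb major, VII in F minor); Fm (ii in Eb major, i in F minor); Ab (IV in Eb major, III in F minor); Cm (vi in Eb major, v in F minor).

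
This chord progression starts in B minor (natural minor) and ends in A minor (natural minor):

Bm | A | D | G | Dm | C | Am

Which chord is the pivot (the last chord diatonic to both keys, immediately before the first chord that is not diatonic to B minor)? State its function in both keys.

G — VI in B minor, VII in A minor

Chords diatonic to B minor: Bm, C#dim, D, Em, F#m, G, A.
Reading the progression, the first chord not in that set is Dm, so the modulation leaves B minor there.
The chord immediately before Dm is G, which is diatonic to both keys: VI in B minor and VII in A minor.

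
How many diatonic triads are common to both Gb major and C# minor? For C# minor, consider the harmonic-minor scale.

Diatonic triads of Gb major: Gb (I), Abm (ii), Bbm (iii), Cb (IV), Db (V), Ebm (vi), Fdim (vii°).
Diatonic triads of C# minor (harmonic minor): C#m (i), D#dim (ii°), Eaug (III+), F#m (iv), G# (V), A (VI), B#dim (vii°).
No triad has the same root and quality in both keys.

0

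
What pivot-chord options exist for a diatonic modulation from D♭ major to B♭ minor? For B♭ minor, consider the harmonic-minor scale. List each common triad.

Triads in D♭ major: D♭ major (I), E♭ minor (ii), F minor (iii), G♭ major (IV), A♭ major (V), B♭ minor (vi), C diminished (vii°).
Triads in B♭ minor (harmonic minor): B♭ minor (i), C diminished (ii°), D♭ augmented (III+), E♭ minor (iv), F major (V), G♭ major (VI), A diminished (vii°).
Shared triads with their functions: E♭ minor (ii in D♭ major, iv in B♭ minor); G♭ major (IV in D♭ major, VI in B♭ minor); B♭ minor (vi in D♭ major, i in B♭ minor); C diminished (vii° in D♭ major, ii° in B♭ minor).

E♭m, G♭, B♭m, Cdim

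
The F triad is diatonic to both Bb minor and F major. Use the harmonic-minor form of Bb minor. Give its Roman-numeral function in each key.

The scale of Bb minor (harmonic minor) is Bb C Db Eb F Gb A; F is degree 5, and the triad built there (F-A-C) is major, so it is V.
The scale of F major is F G A Bb C D E; F is degree 1, and the triad built there (F-A-C) is major, so it is I.

V in Bb minor; I in F major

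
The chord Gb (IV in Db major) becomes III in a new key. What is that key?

Eb minor

The numeral III denotes a major triad on scale degree 3. With Gb on degree 3, the tonic of the new key is Eb.
Degree 3 carries a major triad in natural-minor keys, so the destination is Eb minor.
Check: the diatonic triads of Eb minor (natural minor) are Ebm (i), Fdim (ii°), Gb (III), Abm (iv), Bbm (v), Cb (VI), Db (VII) — Gb is indeed III.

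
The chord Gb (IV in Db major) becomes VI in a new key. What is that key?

Bb minor

The numeral VI denotes a major triad on scale degree 6. With Gb on degree 6, the tonic of the new key is Bb.
Degree 6 carries a major triad in minor keys, so the destination is Bb minor.
Check: the diatonic triads of Bb minor (natural minor) are Bbm (i), Cdim (ii°), Db (III), Ebm (iv), Fm (v), Gb (VI), Ab (VII) — Gb is indeed VI.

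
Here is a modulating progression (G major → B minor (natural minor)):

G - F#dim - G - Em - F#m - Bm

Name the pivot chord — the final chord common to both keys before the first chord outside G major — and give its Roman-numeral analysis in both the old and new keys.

Em — vi in G major, iv in B minor

Chords diatonic to G major: G, Am, Bm, C, D, Em, F#dim.
Reading the progression, the first chord not in that set is F#m, so the modulation leaves G major there.
The chord immediately before F#m is Em, which is diatonic to both keys: vi in G major and iv in B minor.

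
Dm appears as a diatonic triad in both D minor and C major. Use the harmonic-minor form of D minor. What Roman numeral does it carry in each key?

The scale of D minor (harmonic minor) is D E F G A Bb C#; D is degree 1, and the triad built there (D-F-A) is minor, so it is i.
The scale of C major is C D E F G A B; D is degree 2, and the triad built there (D-F-A) is minor, so it is ii.

i in D minor; ii in C major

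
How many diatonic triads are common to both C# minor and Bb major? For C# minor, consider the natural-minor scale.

0

Diatonic triads of C# minor (natural minor): C# minor (i), D# diminished (ii°), E major (III), F# minor (iv), G# minor (v), A major (VI), B major (VII).
Diatonic triads of Bb major: Bb major (I), C minor (ii), D minor (iii), Eb major (IV), F major (V), G minor (vi), A diminished (vii°).
No triad has the same root and quality in both keys.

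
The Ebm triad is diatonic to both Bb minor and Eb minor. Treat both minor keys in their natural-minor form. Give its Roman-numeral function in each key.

iv in Bb minor; i in Eb minor

The scale of Bb minor (natural minor) is Bb C Db Eb F Gb Ab; Eb is degree 4, and the triad built there (Eb-Gb-Bb) is minor, so it is iv.
The scale of Eb minor (natural minor) is Eb F Gb Ab Bb Cb Db; Eb is degree 1, and the triad built there (Eb-Gb-Bb) is minor, so it is i.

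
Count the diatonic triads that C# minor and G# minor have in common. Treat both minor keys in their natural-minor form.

4

Diatonic triads of C# minor (natural minor): C#m (i), D#dim (ii°), E (III), F#m (iv), G#m (v), A (VI), B (VII).
Diatonic triads of G# minor (natural minor): G#m (i), A#dim (ii°), B (III), C#m (iv), D#m (v), E (VI), F# (VII).
Matching root and quality in both lists: C#m, E, G#m, B.
That gives 4 common triads.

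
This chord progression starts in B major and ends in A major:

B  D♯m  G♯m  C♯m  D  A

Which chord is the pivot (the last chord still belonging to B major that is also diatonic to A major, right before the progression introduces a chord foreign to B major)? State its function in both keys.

C♯m — ii in B major, iii in A major

Chords diatonic to B major: B, C♯m, D♯m, E, F♯, G♯m, A♯dim.
Reading the progression, the first chord not in that set is D, so the modulation leaves B major there.
The chord immediately before D is C♯m, which is diatonic to both keys: ii in B major and iii in A major.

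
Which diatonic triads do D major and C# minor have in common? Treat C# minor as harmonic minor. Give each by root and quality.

Triads in D major: D (I), Em (ii), F#m (iii), G (IV), A (V), Bm (vi), C#dim (vii°).
Triads in C# minor (harmonic minor): C#m (i), D#dim (ii°), Eaug (III+), F#m (iv), G# (V), A (VI), B#dim (vii°).
Shared triads with their functions: F#m (iii in D major, iv in C# minor); A (V in D major, VI in C# minor).

F#m, A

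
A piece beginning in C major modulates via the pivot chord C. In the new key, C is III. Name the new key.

A minor

The numeral III denotes a major triad on scale degree 3. With C on degree 3, the tonic of the new key is A.
Degree 3 carries a major triad in natural-minor keys, so the destination is A minor.
Check: the diatonic triads of A minor (natural minor) are Am (i), Bdim (ii°), C (III), Dm (iv), Em (v), F (VI), G (VII) — C is indeed III.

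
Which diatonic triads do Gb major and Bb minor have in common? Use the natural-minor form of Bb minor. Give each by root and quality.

Triads in Gb major: Gb (I), Abm (ii), Bbm (iii), Cb (IV), Db (V), Ebm (vi), Fdim (vii°).
Triads in Bb minor (natural minor): Bbm (i), Cdim (ii°), Db (III), Ebm (iv), Fm (v), Gb (VI), Ab (VII).
Shared triads with their functions: Gb (I in Gb major, VI in Bb minor); Bbm (iii in Gb major, i in Bb minor); Db (V in Gb major, III in Bb minor); Ebm (vi in Gb major, iv in Bb minor).

Gb, Bbm, Db, Ebm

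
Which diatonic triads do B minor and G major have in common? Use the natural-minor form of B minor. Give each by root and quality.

Triads in B minor (natural minor): Bm (i), C#dim (ii°), D (III), Em (iv), F#m (v), G (VI), A (VII).
Triads in G major: G (I), Am (ii), Bm (iii), C (IV), D (V), Em (vi), F#dim (vii°).
Shared triads with their functions: Bm (i in B minor, iii in G major); D (III in B minor, V in G major); Em (iv in B minor, vi in G major); G (VI in B minor, I in G major).

Bm, D, Em, G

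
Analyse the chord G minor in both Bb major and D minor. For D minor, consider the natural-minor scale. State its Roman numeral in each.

The scale of Bb major is Bb C D Eb F G A; G is degree 6, and the triad built there (G-Bb-D) is minor, so it is vi.
The scale of D minor (natural minor) is D E F G A Bb C; G is degree 4, and the triad built there (G-Bb-D) is minor, so it is iv.

vi in Bb major; iv in D minor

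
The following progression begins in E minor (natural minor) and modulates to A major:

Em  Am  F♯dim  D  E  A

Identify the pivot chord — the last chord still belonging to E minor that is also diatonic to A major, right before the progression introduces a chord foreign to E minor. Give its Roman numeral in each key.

D — VII in E minor, IV in A major

Chords diatonic to E minor: Em, F♯dim, G, Am, Bm, C, D.
Reading the progression, the first chord not in that set is E, so the modulation leaves E minor there.
The chord immediately before E is D, which is diatonic to both keys: VII in E minor and IV in A major.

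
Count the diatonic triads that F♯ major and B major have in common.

Diatonic triads of F♯ major: F♯ (I), G♯m (ii), A♯m (iii), B (IV), C♯ (V), D♯m (vi), E♯dim (vii°).
Diatonic triads of B major: B (I), C♯m (ii), D♯m (iii), E (IV), F♯ (V), G♯m (vi), A♯dim (vii°).
Matching root and quality in both lists: F♯, G♯m, B, D♯m.
That gives 4 common triads.

4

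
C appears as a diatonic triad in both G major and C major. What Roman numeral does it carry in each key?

IV in G major; I in C major

The scale of G major is G A B C D E F♯; C is degree 4, and the triad built there (C-E-G) is major, so it is IV.
The scale of C major is C D E F G A B; C is degree 1, and the triad built there (C-E-G) is major, so it is I.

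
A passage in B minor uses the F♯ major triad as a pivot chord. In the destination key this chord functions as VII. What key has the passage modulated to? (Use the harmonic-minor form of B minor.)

G♯ minor

The numeral VII denotes a major triad on scale degree 7. With F♯ on degree 7, the tonic of the new key is G♯.
Degree 7 carries a major triad in natural-minor keys, so the destination is G♯ minor.
Check: the diatonic triads of G♯ minor (natural minor) are G♯m (i), A♯dim (ii°), B (III), C♯m (iv), D♯m (v), E (VI), F♯ (VII) — F♯ major is indeed VII.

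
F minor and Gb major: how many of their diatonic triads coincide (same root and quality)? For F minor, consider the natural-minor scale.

2

Diatonic triads of F minor (natural minor): Fm (i), Gdim (ii°), Ab (III), Bbm (iv), Cm (v), Db (VI), Eb (VII).
Diatonic triads of Gb major: Gb (I), Abm (ii), Bbm (iii), Cb (IV), Db (V), Ebm (vi), Fdim (vii°).
Matching root and quality in both lists: Bbm, Db.
That gives 2 common triads.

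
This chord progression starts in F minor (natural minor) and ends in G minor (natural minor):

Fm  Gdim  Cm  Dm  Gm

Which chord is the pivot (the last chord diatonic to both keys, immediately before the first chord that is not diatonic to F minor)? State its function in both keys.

Cm — v in F minor, iv in G minor

Chords diatonic to F minor: Fm, Gdim, Ab, Bbm, Cm, Db, Eb.
Reading the progression, the first chord not in that set is Dm, so the modulation leaves F minor there.
The chord immediately before Dm is Cm, which is diatonic to both keys: v in F minor and iv in G minor.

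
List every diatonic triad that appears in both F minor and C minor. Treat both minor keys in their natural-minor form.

Triads in F minor (natural minor): F minor (i), G diminished (ii°), Ab major (III), Bb minor (iv), C minor (v), Db major (VI), Eb major (VII).
Triads in C minor (natural minor): C minor (i), D diminished (ii°), Eb major (III), F minor (iv), G minor (v), Ab major (VI), Bb major (VII).
Shared triads with their functions: F minor (i in F minor, iv in C minor); Ab major (III in F minor, VI in C minor); C minor (v in F minor, i in C minor); Eb major (VII in F minor, III in C minor).

Fm, Ab, Cm, Eb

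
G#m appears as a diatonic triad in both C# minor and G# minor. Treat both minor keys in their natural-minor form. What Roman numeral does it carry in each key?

The scale of C# minor (natural minor) is C# D# E F# G# A B; G# is degree 5, and the triad built there (G#-B-D#) is minor, so it is v.
The scale of G# minor (natural minor) is G# A# B C# D# E F#; G# is degree 1, and the triad built there (G#-B-D#) is minor, so it is i.

v in C# minor; i in G# minor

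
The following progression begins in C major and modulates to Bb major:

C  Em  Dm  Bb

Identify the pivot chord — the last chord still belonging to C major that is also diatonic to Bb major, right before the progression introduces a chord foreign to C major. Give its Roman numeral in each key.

Dm — ii in C major, iii in Bb major

Chords diatonic to C major: C, Dm, Em, F, G, Am, Bdim.
Reading the progression, the first chord not in that set is Bb, so the modulation leaves C major there.
The chord immediately before Bb is Dm, which is diatonic to both keys: ii in C major and iii in Bb major.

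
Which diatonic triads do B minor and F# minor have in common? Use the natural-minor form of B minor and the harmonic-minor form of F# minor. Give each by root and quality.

Triads in B minor (natural minor): B minor (i), C# diminished (ii°), D major (III), E minor (iv), F# minor (v), G major (VI), A major (VII).
Triads in F# minor (harmonic minor): F# minor (i), G# diminished (ii°), A augmented (III+), B minor (iv), C# major (V), D major (VI), E# diminished (vii°).
Shared triads with their functions: B minor (i in B minor, iv in F# minor); D major (III in B minor, VI in F# minor); F# minor (v in B minor, i in F# minor).

Bm, D, F#m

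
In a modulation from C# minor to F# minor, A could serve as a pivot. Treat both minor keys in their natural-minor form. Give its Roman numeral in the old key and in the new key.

VI in C# minor; III in F# minor

The scale of C# minor (natural minor) is C# D# E F# G# A B; A is degree 6, and the triad built there (A-C#-E) is major, so it is VI.
The scale of F# minor (natural minor) is F# G# A B C# D E; A is degree 3, and the triad built there (A-C#-E) is major, so it is III.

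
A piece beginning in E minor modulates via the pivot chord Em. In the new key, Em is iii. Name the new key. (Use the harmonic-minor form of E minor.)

The numeral iii denotes a minor triad on scale degree 3. With E on degree 3, the tonic of the new key is C.
Degree 3 carries a minor triad in major keys, so the destination is C major.
Check: the diatonic triads of C major are C (I), Dm (ii), Em (iii), F (IV), G (V), Am (vi), Bdim (vii°) — Em is indeed iii.

C major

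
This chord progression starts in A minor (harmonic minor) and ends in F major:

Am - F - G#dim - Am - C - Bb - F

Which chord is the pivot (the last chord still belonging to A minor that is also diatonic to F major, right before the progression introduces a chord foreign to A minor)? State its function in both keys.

Am — i in A minor, iii in F major

Chords diatonic to A minor: Am, Bdim, Caug, Dm, E, F, G#dim.
Reading the progression, the first chord not in that set is C, so the modulation leaves A minor there.
The chord immediately before C is Am, which is diatonic to both keys: i in A minor and iii in F major.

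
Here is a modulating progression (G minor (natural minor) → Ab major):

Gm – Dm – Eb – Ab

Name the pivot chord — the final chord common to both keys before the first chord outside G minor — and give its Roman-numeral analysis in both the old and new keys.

Eb — VI in G minor, V in Ab major

Chords diatonic to G minor: Gm, Adim, Bb, Cm, Dm, Eb, F.
Reading the progression, the first chord not in that set is Ab, so the modulation leaves G minor there.
The chord immediately before Ab is Eb, which is diatonic to both keys: VI in G minor and V in Ab major.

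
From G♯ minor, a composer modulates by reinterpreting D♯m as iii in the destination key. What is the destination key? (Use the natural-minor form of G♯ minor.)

B major

The numeral iii denotes a minor triad on scale degree 3. With D♯ on degree 3, the tonic of the new key is B.
Degree 3 carries a minor triad in major keys, so the destination is B major.
Check: the diatonic triads of B major are B (I), C♯m (ii), D♯m (iii), E (IV), F♯ (V), G♯m (vi), A♯dim (vii°) — D♯m is indeed iii.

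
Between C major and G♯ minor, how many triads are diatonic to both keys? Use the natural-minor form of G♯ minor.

Diatonic triads of C major: C major (I), D minor (ii), E minor (iii), F major (IV), G major (V), A minor (vi), B diminished (vii°).
Diatonic triads of G♯ minor (natural minor): G♯ minor (i), A♯ diminished (ii°), B major (III), C♯ minor (iv), D♯ minor (v), E major (VI), F♯ major (VII).
No triad has the same root and quality in both keys.

0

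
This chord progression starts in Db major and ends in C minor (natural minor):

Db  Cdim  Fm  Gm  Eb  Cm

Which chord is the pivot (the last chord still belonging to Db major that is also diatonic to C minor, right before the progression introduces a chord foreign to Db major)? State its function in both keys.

Chords diatonic to Db major: Db, Ebm, Fm, Gb, Ab, Bbm, Cdim.
Reading the progression, the first chord not in that set is Gm, so the modulation leaves Db major there.
The chord immediately before Gm is Fm, which is diatonic to both keys: iii in Db major and iv in C minor.

Fm — iii in Db major, iv in C minor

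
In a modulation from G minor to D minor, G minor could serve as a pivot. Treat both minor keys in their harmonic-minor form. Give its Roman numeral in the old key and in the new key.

i in G minor; iv in D minor

The scale of G minor (harmonic minor) is G A B♭ C D E♭ F♯; G is degree 1, and the triad built there (G-B♭-D) is minor, so it is i.
The scale of D minor (harmonic minor) is D E F G A B♭ C♯; G is degree 4, and the triad built there (G-B♭-D) is minor, so it is iv.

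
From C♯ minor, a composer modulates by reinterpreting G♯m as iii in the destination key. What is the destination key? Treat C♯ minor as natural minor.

E major

The numeral iii denotes a minor triad on scale degree 3. With G♯ on degree 3, the tonic of the new key is E.
Degree 3 carries a minor triad in major keys, so the destination is E major.
Check: the diatonic triads of E major are E (I), F♯m (ii), G♯m (iii), A (IV), B (V), C♯m (vi), D♯dim (vii°) — G♯m is indeed iii.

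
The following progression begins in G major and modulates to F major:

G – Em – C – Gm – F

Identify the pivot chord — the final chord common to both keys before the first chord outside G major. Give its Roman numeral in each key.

C — IV in G major, V in F major

Chords diatonic to G major: G, Am, Bm, C, D, Em, F♯dim.
Reading the progression, the first chord not in that set is Gm, so the modulation leaves G major there.
The chord immediately before Gm is C, which is diatonic to both keys: IV in G major and V in F major.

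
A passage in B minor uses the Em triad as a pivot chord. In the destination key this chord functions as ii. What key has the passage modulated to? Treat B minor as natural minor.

The numeral ii denotes a minor triad on scale degree 2. With E on degree 2, the tonic of the new key is D.
Degree 2 carries a minor triad in major keys, so the destination is D major.
Check: the diatonic triads of D major are D (I), Em (ii), F#m (iii), G (IV), A (V), Bm (vi), C#dim (vii°) — Em is indeed ii.

D major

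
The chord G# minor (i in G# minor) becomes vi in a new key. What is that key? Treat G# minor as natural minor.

The numeral vi denotes a minor triad on scale degree 6. With G# on degree 6, the tonic of the new key is B.
Degree 6 carries a minor triad in major keys, so the destination is B major.
Check: the diatonic triads of B major are B (I), C#m (ii), D#m (iii), E (IV), F# (V), G#m (vi), A#dim (vii°) — G# minor is indeed vi.

B major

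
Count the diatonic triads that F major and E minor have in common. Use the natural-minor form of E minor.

Diatonic triads of F major: F (I), Gm (ii), Am (iii), B♭ (IV), C (V), Dm (vi), Edim (vii°).
Diatonic triads of E minor (natural minor): Em (i), F♯dim (ii°), G (III), Am (iv), Bm (v), C (VI), D (VII).
Matching root and quality in both lists: Am, C.
That gives 2 common triads.

2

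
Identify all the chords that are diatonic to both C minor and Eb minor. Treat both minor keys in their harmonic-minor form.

Triads in C minor (harmonic minor): C minor (i), D diminished (ii°), Eb augmented (III+), F minor (iv), G major (V), Ab major (VI), B diminished (vii°).
Triads in Eb minor (harmonic minor): Eb minor (i), F diminished (ii°), Gb augmented (III+), Ab minor (iv), Bb major (V), Cb major (VI), D diminished (vii°).
Shared triads with their functions: D diminished (ii° in C minor, vii° in Eb minor).

Ddim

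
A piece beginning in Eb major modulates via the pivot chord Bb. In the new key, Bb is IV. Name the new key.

F major

The numeral IV denotes a major triad on scale degree 4. With Bb on degree 4, the tonic of the new key is F.
Degree 4 carries a major triad in major keys, so the destination is F major.
Check: the diatonic triads of F major are F (I), Gm (ii), Am (iii), Bb (IV), C (V), Dm (vi), Edim (vii°) — Bb is indeed IV.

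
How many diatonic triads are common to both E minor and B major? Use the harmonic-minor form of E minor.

1

Diatonic triads of E minor (harmonic minor): Em (i), F♯dim (ii°), Gaug (III+), Am (iv), B (V), C (VI), D♯dim (vii°).
Diatonic triads of B major: B (I), C♯m (ii), D♯m (iii), E (IV), F♯ (V), G♯m (vi), A♯dim (vii°).
Matching root and quality in both lists: B.
That gives 1 common triad.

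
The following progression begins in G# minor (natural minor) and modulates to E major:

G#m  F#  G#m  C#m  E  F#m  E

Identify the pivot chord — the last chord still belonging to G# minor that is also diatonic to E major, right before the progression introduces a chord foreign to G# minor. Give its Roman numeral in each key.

Chords diatonic to G# minor: G#m, A#dim, B, C#m, D#m, E, F#.
Reading the progression, the first chord not in that set is F#m, so the modulation leaves G# minor there.
The chord immediately before F#m is E, which is diatonic to both keys: VI in G# minor and I in E major.

E — VI in G# minor, I in E major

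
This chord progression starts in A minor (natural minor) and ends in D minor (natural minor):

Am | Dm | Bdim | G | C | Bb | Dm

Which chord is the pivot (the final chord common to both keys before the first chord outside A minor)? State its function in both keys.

C — III in A minor, VII in D minor

Chords diatonic to A minor: Am, Bdim, C, Dm, Em, F, G.
Reading the progression, the first chord not in that set is Bb, so the modulation leaves A minor there.
The chord immediately before Bb is C, which is diatonic to both keys: III in A minor and VII in D minor.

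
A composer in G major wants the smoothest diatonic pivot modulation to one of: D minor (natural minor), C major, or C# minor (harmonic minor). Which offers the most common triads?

C major

Triads of G major: G (I), Am (ii), Bm (iii), C (IV), D (V), Em (vi), F#dim (vii°).
D minor (natural minor) shares 2: Am, C.
C major shares 4: G, Am, C, Em.
C# minor (harmonic minor) shares 0: none.
The most common triads (4) are shared with C major.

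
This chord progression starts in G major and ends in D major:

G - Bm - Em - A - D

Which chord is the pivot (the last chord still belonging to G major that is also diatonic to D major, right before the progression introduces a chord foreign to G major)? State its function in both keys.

Chords diatonic to G major: G, Am, Bm, C, D, Em, F#dim.
Reading the progression, the first chord not in that set is A, so the modulation leaves G major there.
The chord immediately before A is Em, which is diatonic to both keys: vi in G major and ii in D major.

Em — vi in G major, ii in D major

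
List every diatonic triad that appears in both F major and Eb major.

Gm, Bb

Triads in F major: F (I), Gm (ii), Am (iii), Bb (IV), C (V), Dm (vi), Edim (vii°).
Triads in Eb major: Eb (I), Fm (ii), Gm (iii), Ab (IV), Bb (V), Cm (vi), Ddim (vii°).
Shared triads with their functions: Gm (ii in F major, iii in Eb major); Bb (IV in F major, V in Eb major).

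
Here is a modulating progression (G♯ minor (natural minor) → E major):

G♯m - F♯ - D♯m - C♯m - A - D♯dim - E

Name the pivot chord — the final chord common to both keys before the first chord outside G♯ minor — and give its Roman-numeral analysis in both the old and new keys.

C♯m — iv in G♯ minor, vi in E major

Chords diatonic to G♯ minor: G♯m, A♯dim, B, C♯m, D♯m, E, F♯.
Reading the progression, the first chord not in that set is A, so the modulation leaves G♯ minor there.
The chord immediately before A is C♯m, which is diatonic to both keys: iv in G♯ minor and vi in E major.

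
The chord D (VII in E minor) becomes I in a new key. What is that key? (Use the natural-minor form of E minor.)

D major

The numeral I denotes a major triad on scale degree 1. With D on degree 1, the tonic of the new key is D.
Degree 1 carries a major triad in major keys, so the destination is D major.
Check: the diatonic triads of D major are D (I), Em (ii), F♯m (iii), G (IV), A (V), Bm (vi), C♯dim (vii°) — D is indeed I.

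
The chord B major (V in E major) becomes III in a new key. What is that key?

G♯ minor

The numeral III denotes a major triad on scale degree 3. With B on degree 3, the tonic of the new key is G♯.
Degree 3 carries a major triad in natural-minor keys, so the destination is G♯ minor.
Check: the diatonic triads of G♯ minor (natural minor) are G♯m (i), A♯dim (ii°), B (III), C♯m (iv), D♯m (v), E (VI), F♯ (VII) — B major is indeed III.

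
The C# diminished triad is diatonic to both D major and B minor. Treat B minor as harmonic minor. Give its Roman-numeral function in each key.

The scale of D major is D E F# G A B C#; C# is degree 7, and the triad built there (C#-E-G) is diminished, so it is vii°.
The scale of B minor (harmonic minor) is B C# D E F# G A#; C# is degree 2, and the triad built there (C#-E-G) is diminished, so it is ii°.

vii° in D major; ii° in B minor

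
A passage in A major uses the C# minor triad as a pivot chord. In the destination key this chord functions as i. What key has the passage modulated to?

The numeral i denotes a minor triad on scale degree 1. With C# on degree 1, the tonic of the new key is C#.
Degree 1 carries a minor triad in minor keys, so the destination is C# minor.
Check: the diatonic triads of C# minor (natural minor) are C#m (i), D#dim (ii°), E (III), F#m (iv), G#m (v), A (VI), B (VII) — C# minor is indeed i.

C# minor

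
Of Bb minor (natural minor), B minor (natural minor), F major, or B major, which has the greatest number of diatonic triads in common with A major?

B minor

Triads of A major: A (I), Bm (ii), C#m (iii), D (IV), E (V), F#m (vi), G#dim (vii°).
Bb minor (natural minor) shares 0: none.
B minor (natural minor) shares 4: A, Bm, D, F#m.
F major shares 0: none.
B major shares 2: C#m, E.
The most common triads (4) are shared with B minor.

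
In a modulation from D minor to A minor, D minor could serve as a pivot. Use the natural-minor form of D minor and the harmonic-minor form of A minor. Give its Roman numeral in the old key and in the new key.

i in D minor; iv in A minor

The scale of D minor (natural minor) is D E F G A Bb C; D is degree 1, and the triad built there (D-F-A) is minor, so it is i.
The scale of A minor (harmonic minor) is A B C D E F G#; D is degree 4, and the triad built there (D-F-A) is minor, so it is iv.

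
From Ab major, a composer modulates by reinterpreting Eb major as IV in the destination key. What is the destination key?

Bb major

The numeral IV denotes a major triad on scale degree 4. With Eb on degree 4, the tonic of the new key is Bb.
Degree 4 carries a major triad in major keys, so the destination is Bb major.
Check: the diatonic triads of Bb major are Bb (I), Cm (ii), Dm (iii), Eb (IV), F (V), Gm (vi), Adim (vii°) — Eb major is indeed IV.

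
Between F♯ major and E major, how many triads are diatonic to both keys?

Diatonic triads of F♯ major: F♯ (I), G♯m (ii), A♯m (iii), B (IV), C♯ (V), D♯m (vi), E♯dim (vii°).
Diatonic triads of E major: E (I), F♯m (ii), G♯m (iii), A (IV), B (V), C♯m (vi), D♯dim (vii°).
Matching root and quality in both lists: G♯m, B.
That gives 2 common triads.

2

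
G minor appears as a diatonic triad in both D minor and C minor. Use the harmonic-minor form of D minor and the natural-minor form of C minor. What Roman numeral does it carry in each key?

iv in D minor; v in C minor

The scale of D minor (harmonic minor) is D E F G A B♭ C♯; G is degree 4, and the triad built there (G-B♭-D) is minor, so it is iv.
The scale of C minor (natural minor) is C D E♭ F G A♭ B♭; G is degree 5, and the triad built there (G-B♭-D) is minor, so it is v.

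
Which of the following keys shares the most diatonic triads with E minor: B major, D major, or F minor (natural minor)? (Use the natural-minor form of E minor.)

D major

Triads of E minor (natural minor): E minor (i), F# diminished (ii°), G major (III), A minor (iv), B minor (v), C major (VI), D major (VII).
B major shares 0: none.
D major shares 4: Em, G, Bm, D.
F minor (natural minor) shares 0: none.
The most common triads (4) are shared with D major.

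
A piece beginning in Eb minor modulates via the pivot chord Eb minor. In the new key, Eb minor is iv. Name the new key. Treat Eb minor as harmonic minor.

The numeral iv denotes a minor triad on scale degree 4. With Eb on degree 4, the tonic of the new key is Bb.
Degree 4 carries a minor triad in minor keys, so the destination is Bb minor.
Check: the diatonic triads of Bb minor (natural minor) are Bbm (i), Cdim (ii°), Db (III), Ebm (iv), Fm (v), Gb (VI), Ab (VII) — Eb minor is indeed iv.

Bb minor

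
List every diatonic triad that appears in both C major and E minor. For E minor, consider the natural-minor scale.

C, Em, G, Am

Triads in C major: C (I), Dm (ii), Em (iii), F (IV), G (V), Am (vi), Bdim (vii°).
Triads in E minor (natural minor): Em (i), F#dim (ii°), G (III), Am (iv), Bm (v), C (VI), D (VII).
Shared triads with their functions: C (I in C major, VI in E minor); Em (iii in C major, i in E minor); G (V in C major, III in E minor); Am (vi in C major, iv in E minor).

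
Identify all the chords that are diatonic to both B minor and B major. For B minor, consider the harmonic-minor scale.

Triads in B minor (harmonic minor): Bm (i), C#dim (ii°), Daug (III+), Em (iv), F# (V), G (VI), A#dim (vii°).
Triads in B major: B (I), C#m (ii), D#m (iii), E (IV), F# (V), G#m (vi), A#dim (vii°).
Shared triads with their functions: F# (V in B minor, V in B major); A#dim (vii° in B minor, vii° in B major).

F#, A#dim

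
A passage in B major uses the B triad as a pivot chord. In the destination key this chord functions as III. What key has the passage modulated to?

G# minor

The numeral III denotes a major triad on scale degree 3. With B on degree 3, the tonic of the new key is G#.
Degree 3 carries a major triad in natural-minor keys, so the destination is G# minor.
Check: the diatonic triads of G# minor (natural minor) are G#m (i), A#dim (ii°), B (III), C#m (iv), D#m (v), E (VI), F# (VII) — B is indeed III.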